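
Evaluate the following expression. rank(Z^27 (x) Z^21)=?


rank(M(x)N) = rank(M)*rank(N)
27*21 = 567


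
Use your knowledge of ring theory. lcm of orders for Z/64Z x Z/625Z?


Exponent = lcm of the cyclic orders; pairwise coprime => product.
2^6*5^4=64*625=40000


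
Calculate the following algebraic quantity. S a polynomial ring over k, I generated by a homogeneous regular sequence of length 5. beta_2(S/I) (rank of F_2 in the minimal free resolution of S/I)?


Regular sequence => Koszul complex is the minimal free resolution.
Syz_1 minimally generated by Koszul relations f_i*e_j - f_j*e_i (i<j): mu(Syz_1) = beta_2 = C(m,2) = m(m-1)/2
m=5
5*4/2 = 10


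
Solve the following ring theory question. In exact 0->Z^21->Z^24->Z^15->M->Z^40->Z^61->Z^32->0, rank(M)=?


Alt sum=0:
(-1)^0*21 + (-1)^1*24 + (-1)^2*15 + (-1)^3*? + (-1)^4*40 + (-1)^5*61 + (-1)^6*32=0
rank(M)=23


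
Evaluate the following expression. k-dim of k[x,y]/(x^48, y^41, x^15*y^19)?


k[x,y]/I, I = (x^48, y^41, x^15*y^19)
Rect: 48x41=1968. Corner: (48-15)x(41-19)=726.
dim = 1968-726 = 1242


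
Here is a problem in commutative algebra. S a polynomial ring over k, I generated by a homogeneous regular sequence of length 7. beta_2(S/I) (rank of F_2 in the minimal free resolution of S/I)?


Regular sequence => Koszul complex is the minimal free resolution.
Syz_1 minimally generated by Koszul relations f_i*e_j - f_j*e_i (i<j): mu(Syz_1) = beta_2 = C(m,2) = m(m-1)/2
m=7
7*6/2 = 21


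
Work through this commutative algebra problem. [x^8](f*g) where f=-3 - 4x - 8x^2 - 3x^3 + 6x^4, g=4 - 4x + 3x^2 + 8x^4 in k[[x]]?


[x^8] = sum a_i*b_j, i+j=8
  6*8=48
Sum=48


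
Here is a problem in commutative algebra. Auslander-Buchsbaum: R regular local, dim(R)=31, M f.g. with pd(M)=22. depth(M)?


pd+depth=depth(R)=31
depth=31-22=9


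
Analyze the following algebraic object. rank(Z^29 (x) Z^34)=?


rank(M(x)N) = rank(M)*rank(N)
29*34 = 986


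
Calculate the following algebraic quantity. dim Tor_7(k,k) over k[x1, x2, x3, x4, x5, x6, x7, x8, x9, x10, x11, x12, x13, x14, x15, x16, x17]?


Koszul: C(n,i)=C(17,7)=19448


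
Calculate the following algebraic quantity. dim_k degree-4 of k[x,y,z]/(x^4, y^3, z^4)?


Need i<4, j<3, k<4 with i+j+k=4.
For each i, j ranges over max(0,4-i-3)..min(2,4-i):
  i=0: j in [1,2] -> 2
  i=1: j in [0,2] -> 3
  i=2: j in [0,2] -> 3
  i=3: j in [0,1] -> 2
H(4) = 2+3+3+2 = 10


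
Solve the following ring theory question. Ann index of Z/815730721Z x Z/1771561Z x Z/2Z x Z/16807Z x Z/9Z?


Exponent = lcm of the cyclic orders; pairwise coprime => product.
13^8*11^6*2^1*7^5*3^2=815730721*1771561*2*16807*9=437185384412235465006


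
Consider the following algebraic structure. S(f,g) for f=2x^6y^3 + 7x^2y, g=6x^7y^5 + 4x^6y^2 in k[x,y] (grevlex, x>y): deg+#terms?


LT(f)=2x^6y^3, LT(g)=6x^7y^5
lcm(LM)=x^7y^5
S(f,g) (scaled by 12 to clear denominators) = 6xy^2*f - 2*g = -8x^6y^2 + 42x^3y^3
2 terms, deg 8.
8+2=10


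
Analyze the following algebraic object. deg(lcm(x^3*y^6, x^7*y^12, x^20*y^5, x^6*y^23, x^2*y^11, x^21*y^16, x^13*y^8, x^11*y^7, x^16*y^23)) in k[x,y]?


lcm = componentwise max:
x: max(3,7,20,6,2,21,13,11,16)=21
y: max(6,12,5,23,11,16,8,7,23)=23
Total=21+23=44


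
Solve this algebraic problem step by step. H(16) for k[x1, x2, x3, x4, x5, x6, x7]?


C(d+n-1,n-1)=C(22,6)=74613


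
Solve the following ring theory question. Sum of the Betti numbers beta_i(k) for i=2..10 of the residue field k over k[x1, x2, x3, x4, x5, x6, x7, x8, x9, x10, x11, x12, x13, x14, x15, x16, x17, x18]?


Koszul resolution: beta_i(k)=C(n,i), n=18
C(18,2)=153, C(18,3)=816, C(18,4)=3060, C(18,5)=8568, C(18,6)=18564, C(18,7)=31824, C(18,8)=43758, C(18,9)=48620, C(18,10)=43758
Sum=199121


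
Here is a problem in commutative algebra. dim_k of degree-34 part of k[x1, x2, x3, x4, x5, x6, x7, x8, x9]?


C(d+n-1,n-1)=C(42,8)=118030185


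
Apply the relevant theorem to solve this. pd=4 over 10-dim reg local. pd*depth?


pd+depth=10
depth=10-4=6
pd*depth=4*6=24


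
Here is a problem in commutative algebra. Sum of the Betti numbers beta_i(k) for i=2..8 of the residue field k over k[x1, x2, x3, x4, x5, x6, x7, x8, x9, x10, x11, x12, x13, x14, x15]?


Koszul resolution: beta_i(k)=C(n,i), n=15
C(15,2)=105, C(15,3)=455, C(15,4)=1365, C(15,5)=3003, C(15,6)=5005, C(15,7)=6435, C(15,8)=6435
Sum=22803


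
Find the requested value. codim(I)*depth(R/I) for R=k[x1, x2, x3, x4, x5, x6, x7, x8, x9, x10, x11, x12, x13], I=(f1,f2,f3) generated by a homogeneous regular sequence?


codim=3, depth=dim(R/I)=13-3=10
Product=3*10=30


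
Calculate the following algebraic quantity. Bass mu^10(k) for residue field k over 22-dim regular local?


C(n,i)=C(22,10)=646646


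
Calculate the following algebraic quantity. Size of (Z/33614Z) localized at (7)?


7-primary part: 33614=7^5*2
Size=7^5=16807


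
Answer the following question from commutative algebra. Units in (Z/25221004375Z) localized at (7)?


Local ring = Z/40353607Z.
phi(40353607) = 7^8*(7-1) = 34588806


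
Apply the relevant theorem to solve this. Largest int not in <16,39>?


gcd(16,39)=1 => F=ab-a-b=16*39-16-39=624-55=569


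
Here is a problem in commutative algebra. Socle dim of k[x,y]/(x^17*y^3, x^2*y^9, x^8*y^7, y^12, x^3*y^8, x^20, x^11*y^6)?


Socle = ann(m) = span of standard monomials u with x*u, y*u in I (staircase corners).
Minimal generators: x^20, x^17*y^3, x^11*y^6, x^8*y^7, x^3*y^8, x^2*y^9, y^12
Corners: xy^11, x^2y^8, x^7y^7, x^10y^6, x^16y^5, x^19y^2
Socle dim=6


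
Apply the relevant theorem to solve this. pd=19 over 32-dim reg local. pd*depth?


pd+depth=32
depth=32-19=13
pd*depth=19*13=247


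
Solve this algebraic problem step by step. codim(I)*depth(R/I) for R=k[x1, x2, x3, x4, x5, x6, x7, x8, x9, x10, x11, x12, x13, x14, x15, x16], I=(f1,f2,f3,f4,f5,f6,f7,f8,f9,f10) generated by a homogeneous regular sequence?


codim=10, depth=dim(R/I)=16-10=6
Product=10*6=60


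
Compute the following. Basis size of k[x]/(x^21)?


Basis: 1,x,...,x^20
dim=21


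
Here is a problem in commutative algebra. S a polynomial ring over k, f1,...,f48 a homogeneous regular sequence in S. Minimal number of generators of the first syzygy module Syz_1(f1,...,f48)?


Regular sequence => Koszul complex is the minimal free resolution.
Syz_1 minimally generated by Koszul relations f_i*e_j - f_j*e_i (i<j): mu(Syz_1) = beta_2 = C(m,2) = m(m-1)/2
m=48
48*47/2 = 1128


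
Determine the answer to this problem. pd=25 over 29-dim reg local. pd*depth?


pd+depth=29
depth=29-25=4
pd*depth=25*4=100


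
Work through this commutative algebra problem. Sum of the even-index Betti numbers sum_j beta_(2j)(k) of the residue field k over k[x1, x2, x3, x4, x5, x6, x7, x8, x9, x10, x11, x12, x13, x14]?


Koszul resolution: beta_i(k)=C(n,i), n=14
sum_even C(14,i) = 2^(n-1) = 2^13 = 8192


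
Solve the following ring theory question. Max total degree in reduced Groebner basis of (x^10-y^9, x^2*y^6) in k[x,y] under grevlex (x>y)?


LT(f1)=x^10, LT(f2)=x^2y^6, lcm=x^10y^6
S(f1,f2) = y^6*f1 - x^8*f2 = -y^15
Reduced GB = {f1, f2, y^15}; degrees 10, 8, 15
Max = 15


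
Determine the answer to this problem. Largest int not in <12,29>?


gcd(12,29)=1 => F=ab-a-b=12*29-12-29=348-41=307


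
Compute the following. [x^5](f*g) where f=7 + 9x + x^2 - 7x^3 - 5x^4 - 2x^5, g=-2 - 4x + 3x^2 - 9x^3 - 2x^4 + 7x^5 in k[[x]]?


[x^5] = sum a_i*b_j, i+j=5
  7*7=49
  9*-2=-18
  1*-9=-9
  -7*3=-21
  -5*-4=20
  -2*-2=4
Sum=25


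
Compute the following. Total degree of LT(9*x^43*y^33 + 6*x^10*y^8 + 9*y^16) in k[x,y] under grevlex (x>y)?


LT: 9*x^43*y^33
deg_x=43, deg_y=33
Total=43+33=76


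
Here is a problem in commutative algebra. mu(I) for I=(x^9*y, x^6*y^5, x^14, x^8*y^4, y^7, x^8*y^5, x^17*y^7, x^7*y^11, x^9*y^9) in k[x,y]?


Remove redundant (divisible by others).
x^8*y^5 redundant.
x^17*y^7 redundant.
x^7*y^11 redundant.
x^9*y^9 redundant.
Min: x^14, x^9*y, x^8*y^4, x^6*y^5, y^7
Count=5


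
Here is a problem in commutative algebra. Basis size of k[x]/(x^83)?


Basis: 1,x,...,x^82
dim=83


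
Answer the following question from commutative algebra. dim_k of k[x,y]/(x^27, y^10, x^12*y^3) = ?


k[x,y]/I, I = (x^27, y^10, x^12*y^3)
Rect: 27x10=270. Corner: (27-12)x(10-3)=105.
dim = 270-105 = 165


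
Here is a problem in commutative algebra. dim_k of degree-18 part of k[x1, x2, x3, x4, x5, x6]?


C(d+n-1,n-1)=C(23,5)=33649


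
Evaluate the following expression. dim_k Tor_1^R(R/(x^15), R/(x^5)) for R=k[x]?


Tor_1(R/I,R/J)=(I cap J)/IJ=(x^15)/(x^20)
dim=20-15=min(15,5)=5


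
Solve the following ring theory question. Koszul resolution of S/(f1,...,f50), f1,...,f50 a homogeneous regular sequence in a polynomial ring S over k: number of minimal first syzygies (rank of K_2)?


Regular sequence => Koszul complex is the minimal free resolution.
Syz_1 minimally generated by Koszul relations f_i*e_j - f_j*e_i (i<j): mu(Syz_1) = beta_2 = C(m,2) = m(m-1)/2
m=50
50*49/2 = 1225


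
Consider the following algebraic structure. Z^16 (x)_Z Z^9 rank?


rank(M(x)N) = rank(M)*rank(N)
16*9 = 144


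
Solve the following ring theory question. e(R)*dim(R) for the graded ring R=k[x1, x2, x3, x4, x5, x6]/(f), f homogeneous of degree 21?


e(R)=deg(f)=21, dim(R)=6-1=5
e*dim=21*5=105


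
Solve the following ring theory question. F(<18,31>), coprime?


gcd(18,31)=1 => F=ab-a-b=18*31-18-31=558-49=509


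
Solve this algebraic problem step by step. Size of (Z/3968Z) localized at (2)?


2-primary part: 3968=2^7*31
Size=2^7=128


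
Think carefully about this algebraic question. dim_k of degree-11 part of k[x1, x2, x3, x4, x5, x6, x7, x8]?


C(d+n-1,n-1)=C(18,7)=31824


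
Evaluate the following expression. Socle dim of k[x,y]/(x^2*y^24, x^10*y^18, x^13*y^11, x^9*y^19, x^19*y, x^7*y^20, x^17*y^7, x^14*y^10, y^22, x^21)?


Socle = ann(m) = span of standard monomials u with x*u, y*u in I (staircase corners).
Redundant generators: x^2*y^24
Minimal generators: x^21, x^19*y, x^17*y^7, x^14*y^10, x^13*y^11, x^10*y^18, x^9*y^19, x^7*y^20, y^22
Corners: x^6y^21, x^8y^19, x^9y^18, x^12y^17, x^13y^10, x^16y^9, x^18y^6, x^20
Socle dim=8


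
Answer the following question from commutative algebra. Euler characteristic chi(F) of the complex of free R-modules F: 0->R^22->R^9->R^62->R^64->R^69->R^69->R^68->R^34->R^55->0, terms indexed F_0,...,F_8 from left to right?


chi = sum (-1)^i * rank:
(-1)^0*22=22
(-1)^1*9=-9
(-1)^2*62=62
(-1)^3*64=-64
(-1)^4*69=69
(-1)^5*69=-69
(-1)^6*68=68
(-1)^7*34=-34
(-1)^8*55=55
chi=100


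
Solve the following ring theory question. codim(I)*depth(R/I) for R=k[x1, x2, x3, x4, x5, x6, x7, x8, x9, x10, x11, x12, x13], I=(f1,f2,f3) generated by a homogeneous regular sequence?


codim=3, depth=dim(R/I)=13-3=10
Product=3*10=30


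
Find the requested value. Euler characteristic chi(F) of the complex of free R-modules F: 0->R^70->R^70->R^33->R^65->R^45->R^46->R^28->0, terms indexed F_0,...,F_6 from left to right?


chi = sum (-1)^i * rank:
(-1)^0*70=70
(-1)^1*70=-70
(-1)^2*33=33
(-1)^3*65=-65
(-1)^4*45=45
(-1)^5*46=-46
(-1)^6*28=28
chi=-5


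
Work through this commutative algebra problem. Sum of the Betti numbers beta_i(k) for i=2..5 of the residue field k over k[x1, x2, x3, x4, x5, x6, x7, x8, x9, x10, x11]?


Koszul resolution: beta_i(k)=C(n,i), n=11
C(11,2)=55, C(11,3)=165, C(11,4)=330, C(11,5)=462
Sum=1012


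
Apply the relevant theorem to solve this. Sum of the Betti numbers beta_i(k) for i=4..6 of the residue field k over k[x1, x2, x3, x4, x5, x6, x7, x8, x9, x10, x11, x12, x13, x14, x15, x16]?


Koszul resolution: beta_i(k)=C(n,i), n=16
C(16,4)=1820, C(16,5)=4368, C(16,6)=8008
Sum=14196


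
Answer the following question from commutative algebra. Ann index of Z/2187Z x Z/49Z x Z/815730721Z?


Exponent = lcm of the cyclic orders; pairwise coprime => product.
3^7*7^2*13^8=2187*49*815730721=87416151254523


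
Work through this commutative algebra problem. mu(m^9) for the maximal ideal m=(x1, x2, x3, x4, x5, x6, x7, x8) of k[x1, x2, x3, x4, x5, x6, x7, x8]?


Graded Nakayama: mu(m^d) = dim_k (m^d/m^(d+1)) = #degree-9 monomials in 8 vars
C(n+d-1,d)=C(16,9)=11440


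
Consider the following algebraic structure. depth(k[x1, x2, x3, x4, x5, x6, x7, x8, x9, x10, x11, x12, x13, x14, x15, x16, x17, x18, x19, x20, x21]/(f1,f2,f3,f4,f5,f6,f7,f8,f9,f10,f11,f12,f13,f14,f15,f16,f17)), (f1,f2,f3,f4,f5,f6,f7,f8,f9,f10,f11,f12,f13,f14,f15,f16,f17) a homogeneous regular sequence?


depth(R)=21
depth(R/I)=21-17=4


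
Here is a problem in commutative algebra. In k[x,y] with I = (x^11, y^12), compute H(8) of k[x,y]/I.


k[x,y], I = (x^11, y^12), d = 8
Need i < 11 and d-i < 12.
Range: 0 <= i <= 8.
H(8) = 9


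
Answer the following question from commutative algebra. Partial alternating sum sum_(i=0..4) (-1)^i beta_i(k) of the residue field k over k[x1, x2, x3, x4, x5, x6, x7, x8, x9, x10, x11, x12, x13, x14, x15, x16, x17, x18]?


Koszul resolution: beta_i(k)=C(n,i), n=18
sum_(i=0..p) (-1)^i C(n,i) = (-1)^p C(n-1,p)
(-1)^4*C(17,4) = (-1)^4*2380 = 2380


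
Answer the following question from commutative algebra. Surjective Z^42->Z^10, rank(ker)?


rank(ker) = 42-10 = 32


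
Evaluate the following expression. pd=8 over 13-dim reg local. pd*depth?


pd+depth=13
depth=13-8=5
pd*depth=8*5=40


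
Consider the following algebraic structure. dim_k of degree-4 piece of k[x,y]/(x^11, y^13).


k[x,y], I = (x^11, y^13), d = 4
Need i < 11 and d-i < 13.
Range: 0 <= i <= 4.
H(4) = 5


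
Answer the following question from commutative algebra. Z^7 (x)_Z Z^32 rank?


rank(M(x)N) = rank(M)*rank(N)
7*32 = 224


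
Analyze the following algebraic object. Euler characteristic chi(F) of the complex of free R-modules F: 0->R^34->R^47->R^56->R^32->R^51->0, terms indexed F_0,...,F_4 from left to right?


chi = sum (-1)^i * rank:
(-1)^0*34=34
(-1)^1*47=-47
(-1)^2*56=56
(-1)^3*32=-32
(-1)^4*51=51
chi=62


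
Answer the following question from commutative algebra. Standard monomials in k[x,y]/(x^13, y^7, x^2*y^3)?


k[x,y]/I, I = (x^13, y^7, x^2*y^3)
Rect: 13x7=91. Corner: (13-2)x(7-3)=44.
dim = 91-44 = 47


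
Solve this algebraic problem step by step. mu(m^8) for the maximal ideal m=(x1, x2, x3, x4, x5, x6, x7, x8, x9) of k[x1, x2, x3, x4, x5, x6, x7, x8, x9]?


Graded Nakayama: mu(m^d) = dim_k (m^d/m^(d+1)) = #degree-8 monomials in 9 vars
C(n+d-1,d)=C(16,8)=12870


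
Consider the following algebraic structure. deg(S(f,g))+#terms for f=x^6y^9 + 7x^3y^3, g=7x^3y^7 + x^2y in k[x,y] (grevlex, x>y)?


LT(f)=x^6y^9, LT(g)=7x^3y^7
lcm(LM)=x^6y^9
S(f,g) (scaled by 7 to clear denominators) = 7*f - x^3y^2*g = -x^5y^3 + 49x^3y^3
2 terms, deg 8.
8+2=10


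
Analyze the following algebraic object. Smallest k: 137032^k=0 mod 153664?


137032^k mod 153664:
k=1: 137032
k=2: 28224
k=3: 21952
k=4: 0
First zero at k = 4


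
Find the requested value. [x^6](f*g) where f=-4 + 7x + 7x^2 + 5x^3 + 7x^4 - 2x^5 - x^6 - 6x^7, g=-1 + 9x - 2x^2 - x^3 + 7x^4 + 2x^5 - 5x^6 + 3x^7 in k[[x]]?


[x^6] = sum a_i*b_j, i+j=6
  -4*-5=20
  7*2=14
  7*7=49
  5*-1=-5
  7*-2=-14
  -2*9=-18
  -1*-1=1
Sum=47


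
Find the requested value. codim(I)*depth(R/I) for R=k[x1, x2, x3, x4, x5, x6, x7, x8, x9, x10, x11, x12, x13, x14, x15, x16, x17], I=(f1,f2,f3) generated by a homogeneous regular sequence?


codim=3, depth=dim(R/I)=17-3=14
Product=3*14=42


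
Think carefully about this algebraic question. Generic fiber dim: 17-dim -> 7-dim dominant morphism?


dim(fiber)=dim(X)-dim(Y)=17-7=10


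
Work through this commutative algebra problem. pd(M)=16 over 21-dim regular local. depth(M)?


pd+depth=depth(R)=21
depth=21-16=5


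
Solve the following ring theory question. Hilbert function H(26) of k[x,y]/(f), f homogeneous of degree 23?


H(t)=d for t>=d-1.
d=23, t=26
H(26)=23


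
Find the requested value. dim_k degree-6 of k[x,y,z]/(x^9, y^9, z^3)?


Need i<9, j<9, k<3 with i+j+k=6.
For each i, j ranges over max(0,6-i-2)..min(8,6-i):
  i=0: j in [4,6] -> 3
  i=1: j in [3,5] -> 3
  i=2: j in [2,4] -> 3
  i=3: j in [1,3] -> 3
  i=4: j in [0,2] -> 3
  i=5: j in [0,1] -> 2
  i=6: j in [0,0] -> 1
H(6) = 3+3+3+3+3+2+1 = 18


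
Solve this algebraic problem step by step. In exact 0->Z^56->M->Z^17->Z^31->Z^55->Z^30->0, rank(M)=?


Alt sum=0:
(-1)^0*56 + (-1)^1*? + (-1)^2*17 + (-1)^3*31 + (-1)^4*55 + (-1)^5*30=0
rank(M)=67


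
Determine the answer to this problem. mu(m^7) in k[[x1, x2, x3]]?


C(n+d-1,d)=C(9,7)=36


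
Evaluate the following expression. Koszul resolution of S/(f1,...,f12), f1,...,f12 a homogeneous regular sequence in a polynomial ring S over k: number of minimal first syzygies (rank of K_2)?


Regular sequence => Koszul complex is the minimal free resolution.
Syz_1 minimally generated by Koszul relations f_i*e_j - f_j*e_i (i<j): mu(Syz_1) = beta_2 = C(m,2) = m(m-1)/2
m=12
12*11/2 = 66


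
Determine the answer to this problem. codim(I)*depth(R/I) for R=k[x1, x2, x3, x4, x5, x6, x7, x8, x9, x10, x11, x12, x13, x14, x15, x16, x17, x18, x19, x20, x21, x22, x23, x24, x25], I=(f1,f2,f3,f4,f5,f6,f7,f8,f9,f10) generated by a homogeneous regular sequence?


codim=10, depth=dim(R/I)=25-10=15
Product=10*15=150


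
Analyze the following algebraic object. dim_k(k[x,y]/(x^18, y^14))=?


Basis: x^i*y^j, i<18, j<14
18*14=252


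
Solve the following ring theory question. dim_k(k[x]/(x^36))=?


Basis: 1,x,...,x^35
dim=36


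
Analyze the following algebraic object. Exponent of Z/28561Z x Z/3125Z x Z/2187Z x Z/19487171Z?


Exponent = lcm of the cyclic orders; pairwise coprime => product.
13^4*5^5*3^7*11^7=28561*3125*2187*19487171=3803829218331553125


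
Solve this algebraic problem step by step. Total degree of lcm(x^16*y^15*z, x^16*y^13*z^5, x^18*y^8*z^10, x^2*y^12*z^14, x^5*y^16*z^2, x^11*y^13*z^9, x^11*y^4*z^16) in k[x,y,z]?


lcm = componentwise max:
x: max(16,16,18,2,5,11,11)=18
y: max(15,13,8,12,16,13,4)=16
z: max(1,5,10,14,2,9,16)=16
Total=18+16+16=50


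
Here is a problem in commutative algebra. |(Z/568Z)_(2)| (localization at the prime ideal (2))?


2-primary part: 568=2^3*71
Size=2^3=8


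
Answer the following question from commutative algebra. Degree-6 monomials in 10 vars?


C(d+n-1,n-1)=C(15,9)=5005


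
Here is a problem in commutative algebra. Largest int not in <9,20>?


gcd(9,20)=1 => F=ab-a-b=9*20-9-20=180-29=151


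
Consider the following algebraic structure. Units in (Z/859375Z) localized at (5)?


Local ring = Z/78125Z.
phi(78125) = 5^6*(5-1) = 62500


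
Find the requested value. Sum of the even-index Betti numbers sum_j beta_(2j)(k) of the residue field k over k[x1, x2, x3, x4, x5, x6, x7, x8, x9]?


Koszul resolution: beta_i(k)=C(n,i), n=9
sum_even C(9,i) = 2^(n-1) = 2^8 = 256


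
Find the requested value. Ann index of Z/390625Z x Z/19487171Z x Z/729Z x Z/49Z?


Exponent = lcm of the cyclic orders; pairwise coprime => product.
5^8*11^7*3^6*7^2=390625*19487171*729*49=271914545035546875


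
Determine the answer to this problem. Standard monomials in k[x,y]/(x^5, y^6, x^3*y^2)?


k[x,y]/I, I = (x^5, y^6, x^3*y^2)
Rect: 5x6=30. Corner: (5-3)x(6-2)=8.
dim = 30-8 = 22


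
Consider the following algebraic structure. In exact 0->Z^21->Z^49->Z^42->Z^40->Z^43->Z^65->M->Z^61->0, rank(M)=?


Alt sum=0:
(-1)^0*21 + (-1)^1*49 + (-1)^2*42 + (-1)^3*40 + (-1)^4*43 + (-1)^5*65 + (-1)^6*? + (-1)^7*61=0
rank(M)=109


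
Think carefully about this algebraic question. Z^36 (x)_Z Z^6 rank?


rank(M(x)N) = rank(M)*rank(N)
36*6 = 216


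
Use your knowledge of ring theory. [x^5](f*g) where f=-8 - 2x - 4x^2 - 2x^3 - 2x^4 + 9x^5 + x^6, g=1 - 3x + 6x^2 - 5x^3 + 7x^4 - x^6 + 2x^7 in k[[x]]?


[x^5] = sum a_i*b_j, i+j=5
  -2*7=-14
  -4*-5=20
  -2*6=-12
  -2*-3=6
  9*1=9
Sum=9


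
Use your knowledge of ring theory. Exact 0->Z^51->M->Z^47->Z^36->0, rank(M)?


Alt sum=0:
(-1)^0*51 + (-1)^1*? + (-1)^2*47 + (-1)^3*36=0
rank(M)=62


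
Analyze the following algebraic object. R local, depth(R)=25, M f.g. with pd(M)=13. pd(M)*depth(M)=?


pd+depth=25
depth=25-13=12
pd*depth=13*12=156


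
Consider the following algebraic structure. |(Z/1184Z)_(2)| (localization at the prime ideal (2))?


2-primary part: 1184=2^5*37
Size=2^5=32


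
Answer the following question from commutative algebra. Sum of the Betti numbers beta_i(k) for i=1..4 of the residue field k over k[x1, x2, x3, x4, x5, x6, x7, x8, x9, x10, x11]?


Koszul resolution: beta_i(k)=C(n,i), n=11
C(11,1)=11, C(11,2)=55, C(11,3)=165, C(11,4)=330
Sum=561


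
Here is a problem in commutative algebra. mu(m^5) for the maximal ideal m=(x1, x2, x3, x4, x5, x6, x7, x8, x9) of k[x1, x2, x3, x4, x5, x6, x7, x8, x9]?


Graded Nakayama: mu(m^d) = dim_k (m^d/m^(d+1)) = #degree-5 monomials in 9 vars
C(n+d-1,d)=C(13,5)=1287


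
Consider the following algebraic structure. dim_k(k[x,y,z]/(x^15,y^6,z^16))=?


Basis: x^iy^jz^k, i<15,j<6,k<16
15*6*16=1440


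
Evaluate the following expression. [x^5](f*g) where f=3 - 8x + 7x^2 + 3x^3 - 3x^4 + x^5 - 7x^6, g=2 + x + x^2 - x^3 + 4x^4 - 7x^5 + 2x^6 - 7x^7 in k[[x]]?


[x^5] = sum a_i*b_j, i+j=5
  3*-7=-21
  -8*4=-32
  7*-1=-7
  3*1=3
  -3*1=-3
  1*2=2
Sum=-58


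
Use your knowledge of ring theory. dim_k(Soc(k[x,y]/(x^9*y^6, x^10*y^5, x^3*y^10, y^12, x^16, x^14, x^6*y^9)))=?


Socle = ann(m) = span of standard monomials u with x*u, y*u in I (staircase corners).
Redundant generators: x^16
Minimal generators: x^14, x^10*y^5, x^9*y^6, x^6*y^9, x^3*y^10, y^12
Corners: x^2y^11, x^5y^9, x^8y^8, x^9y^5, x^13y^4
Socle dim=5


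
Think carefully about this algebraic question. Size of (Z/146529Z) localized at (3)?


3-primary part: 146529=3^7*67
Size=3^7=2187


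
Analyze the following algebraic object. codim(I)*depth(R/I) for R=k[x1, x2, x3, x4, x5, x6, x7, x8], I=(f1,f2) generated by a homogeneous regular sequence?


codim=2, depth=dim(R/I)=8-2=6
Product=2*6=12


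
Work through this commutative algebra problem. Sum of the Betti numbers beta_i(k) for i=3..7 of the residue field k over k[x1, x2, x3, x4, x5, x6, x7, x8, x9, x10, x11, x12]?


Koszul resolution: beta_i(k)=C(n,i), n=12
C(12,3)=220, C(12,4)=495, C(12,5)=792, C(12,6)=924, C(12,7)=792
Sum=3223


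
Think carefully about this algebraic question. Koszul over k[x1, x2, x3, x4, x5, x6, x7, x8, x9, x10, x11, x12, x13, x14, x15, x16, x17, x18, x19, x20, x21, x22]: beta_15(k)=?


C(n,i)=C(22,15)=170544


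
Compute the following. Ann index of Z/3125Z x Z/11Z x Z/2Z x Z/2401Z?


Exponent = lcm of the cyclic orders; pairwise coprime => product.
5^5*11^1*2^1*7^4=3125*11*2*2401=165068750


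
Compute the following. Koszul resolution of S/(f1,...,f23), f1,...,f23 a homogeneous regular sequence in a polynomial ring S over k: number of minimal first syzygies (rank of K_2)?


Regular sequence => Koszul complex is the minimal free resolution.
Syz_1 minimally generated by Koszul relations f_i*e_j - f_j*e_i (i<j): mu(Syz_1) = beta_2 = C(m,2) = m(m-1)/2
m=23
23*22/2 = 253


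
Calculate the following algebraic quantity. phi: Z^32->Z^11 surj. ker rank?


rank(ker) = 32-11 = 21


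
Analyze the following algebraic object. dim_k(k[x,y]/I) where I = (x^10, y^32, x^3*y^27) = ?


k[x,y]/I, I = (x^10, y^32, x^3*y^27)
Rect: 10x32=320. Corner: (10-3)x(32-27)=35.
dim = 320-35 = 285


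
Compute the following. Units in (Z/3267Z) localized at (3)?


Local ring = Z/27Z.
phi(27) = 3^2*(3-1) = 18


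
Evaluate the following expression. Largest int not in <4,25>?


gcd(4,25)=1 => F=ab-a-b=4*25-4-25=100-29=71


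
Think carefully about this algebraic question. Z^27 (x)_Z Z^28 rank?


rank(M(x)N) = rank(M)*rank(N)
27*28 = 756


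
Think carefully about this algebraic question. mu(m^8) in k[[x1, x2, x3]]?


C(n+d-1,d)=C(10,8)=45


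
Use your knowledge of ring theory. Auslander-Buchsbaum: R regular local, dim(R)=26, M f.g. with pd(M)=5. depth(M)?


pd+depth=depth(R)=26
depth=26-5=21


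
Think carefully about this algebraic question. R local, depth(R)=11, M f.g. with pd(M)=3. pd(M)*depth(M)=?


pd+depth=11
depth=11-3=8
pd*depth=3*8=24


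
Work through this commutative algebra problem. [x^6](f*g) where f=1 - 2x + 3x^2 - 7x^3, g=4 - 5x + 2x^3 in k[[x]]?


[x^6] = sum a_i*b_j, i+j=6
  -7*2=-14
Sum=-14


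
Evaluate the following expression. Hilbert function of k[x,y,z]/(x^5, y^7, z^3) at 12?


Need i<5, j<7, k<3 with i+j+k=12.
For each i, j ranges over max(0,12-i-2)..min(6,12-i):
  i=0: j in [10,6] -> 0
  i=1: j in [9,6] -> 0
  i=2: j in [8,6] -> 0
  i=3: j in [7,6] -> 0
  i=4: j in [6,6] -> 1
H(12) = 0+0+0+0+1 = 1


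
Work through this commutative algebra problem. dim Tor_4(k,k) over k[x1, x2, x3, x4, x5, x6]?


Koszul: C(n,i)=C(6,4)=15


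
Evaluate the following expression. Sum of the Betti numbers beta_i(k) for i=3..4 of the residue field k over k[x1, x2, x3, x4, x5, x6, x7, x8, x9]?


Koszul resolution: beta_i(k)=C(n,i), n=9
C(9,3)=84, C(9,4)=126
Sum=210


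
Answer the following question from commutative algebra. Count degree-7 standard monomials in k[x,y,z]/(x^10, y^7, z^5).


Need i<10, j<7, k<5 with i+j+k=7.
For each i, j ranges over max(0,7-i-4)..min(6,7-i):
  i=0: j in [3,6] -> 4
  i=1: j in [2,6] -> 5
  i=2: j in [1,5] -> 5
  i=3: j in [0,4] -> 5
  i=4: j in [0,3] -> 4
  i=5: j in [0,2] -> 3
  i=6: j in [0,1] -> 2
  i=7: j in [0,0] -> 1
H(7) = 4+5+5+5+4+3+2+1 = 29


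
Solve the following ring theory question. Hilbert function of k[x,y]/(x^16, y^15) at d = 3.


k[x,y], I = (x^16, y^15), d = 3
Need i < 16 and d-i < 15.
Range: 0 <= i <= 3.
H(3) = 4


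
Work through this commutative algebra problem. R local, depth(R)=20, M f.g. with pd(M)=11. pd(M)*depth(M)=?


pd+depth=20
depth=20-11=9
pd*depth=11*9=99


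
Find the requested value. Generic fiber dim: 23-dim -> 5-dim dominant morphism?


dim(fiber)=dim(X)-dim(Y)=23-5=18


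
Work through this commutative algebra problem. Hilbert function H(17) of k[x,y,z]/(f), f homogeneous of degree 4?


C(19,2)-C(15,2)=171-105=66


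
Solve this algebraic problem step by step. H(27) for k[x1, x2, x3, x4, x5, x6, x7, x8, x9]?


C(d+n-1,n-1)=C(35,8)=23535820


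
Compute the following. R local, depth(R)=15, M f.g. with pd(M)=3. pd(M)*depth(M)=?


pd+depth=15
depth=15-3=12
pd*depth=3*12=36


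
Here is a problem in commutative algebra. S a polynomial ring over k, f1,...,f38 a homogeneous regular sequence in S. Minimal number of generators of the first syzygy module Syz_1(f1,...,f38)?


Regular sequence => Koszul complex is the minimal free resolution.
Syz_1 minimally generated by Koszul relations f_i*e_j - f_j*e_i (i<j): mu(Syz_1) = beta_2 = C(m,2) = m(m-1)/2
m=38
38*37/2 = 703


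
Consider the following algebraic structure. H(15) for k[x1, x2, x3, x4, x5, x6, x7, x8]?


C(d+n-1,n-1)=C(22,7)=170544


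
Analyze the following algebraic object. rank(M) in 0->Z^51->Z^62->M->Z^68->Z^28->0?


Alt sum=0:
(-1)^0*51 + (-1)^1*62 + (-1)^2*? + (-1)^3*68 + (-1)^4*28=0
rank(M)=51


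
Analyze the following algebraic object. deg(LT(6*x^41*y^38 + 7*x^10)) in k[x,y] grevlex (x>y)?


LT: 6*x^41*y^38
deg_x=41, deg_y=38
Total=41+38=79


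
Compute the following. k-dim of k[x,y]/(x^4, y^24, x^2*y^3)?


k[x,y]/I, I = (x^4, y^24, x^2*y^3)
Rect: 4x24=96. Corner: (4-2)x(24-3)=42.
dim = 96-42 = 54


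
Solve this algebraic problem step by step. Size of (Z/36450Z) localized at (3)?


3-primary part: 36450=3^6*50
Size=3^6=729


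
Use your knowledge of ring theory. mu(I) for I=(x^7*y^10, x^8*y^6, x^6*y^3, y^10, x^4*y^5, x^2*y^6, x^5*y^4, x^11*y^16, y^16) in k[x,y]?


Remove redundant (divisible by others).
x^8*y^6 redundant.
x^11*y^16 redundant.
y^16 redundant.
x^7*y^10 redundant.
Min: x^6*y^3, x^5*y^4, x^4*y^5, x^2*y^6, y^10
Count=5


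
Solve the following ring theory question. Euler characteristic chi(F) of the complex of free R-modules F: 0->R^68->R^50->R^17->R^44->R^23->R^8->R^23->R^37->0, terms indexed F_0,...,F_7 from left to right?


chi = sum (-1)^i * rank:
(-1)^0*68=68
(-1)^1*50=-50
(-1)^2*17=17
(-1)^3*44=-44
(-1)^4*23=23
(-1)^5*8=-8
(-1)^6*23=23
(-1)^7*37=-37
chi=-8


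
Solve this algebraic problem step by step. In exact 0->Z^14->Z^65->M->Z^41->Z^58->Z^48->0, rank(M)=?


Alt sum=0:
(-1)^0*14 + (-1)^1*65 + (-1)^2*? + (-1)^3*41 + (-1)^4*58 + (-1)^5*48=0
rank(M)=82


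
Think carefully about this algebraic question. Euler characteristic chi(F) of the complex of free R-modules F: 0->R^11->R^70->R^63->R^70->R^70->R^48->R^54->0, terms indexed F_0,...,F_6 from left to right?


chi = sum (-1)^i * rank:
(-1)^0*11=11
(-1)^1*70=-70
(-1)^2*63=63
(-1)^3*70=-70
(-1)^4*70=70
(-1)^5*48=-48
(-1)^6*54=54
chi=10


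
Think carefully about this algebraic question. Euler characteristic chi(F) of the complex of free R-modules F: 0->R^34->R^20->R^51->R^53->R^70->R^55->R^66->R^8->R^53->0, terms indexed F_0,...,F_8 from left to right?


chi = sum (-1)^i * rank:
(-1)^0*34=34
(-1)^1*20=-20
(-1)^2*51=51
(-1)^3*53=-53
(-1)^4*70=70
(-1)^5*55=-55
(-1)^6*66=66
(-1)^7*8=-8
(-1)^8*53=53
chi=138


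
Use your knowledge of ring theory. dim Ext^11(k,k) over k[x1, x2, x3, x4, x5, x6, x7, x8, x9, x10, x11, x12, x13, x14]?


C(n,i)=C(14,11)=364


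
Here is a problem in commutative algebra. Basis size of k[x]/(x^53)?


Basis: 1,x,...,x^52
dim=53


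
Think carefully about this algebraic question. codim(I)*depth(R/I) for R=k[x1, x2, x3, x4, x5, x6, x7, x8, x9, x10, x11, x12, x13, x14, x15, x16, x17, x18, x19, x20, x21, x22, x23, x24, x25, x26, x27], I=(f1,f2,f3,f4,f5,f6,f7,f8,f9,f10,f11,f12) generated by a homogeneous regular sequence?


codim=12, depth=dim(R/I)=27-12=15
Product=12*15=180


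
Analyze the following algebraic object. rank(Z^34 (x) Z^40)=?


rank(M(x)N) = rank(M)*rank(N)
34*40 = 1360


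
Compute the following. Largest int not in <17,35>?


gcd(17,35)=1 => F=ab-a-b=17*35-17-35=595-52=543


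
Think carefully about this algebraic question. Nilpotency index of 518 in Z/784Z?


518^k mod 784:
k=1: 518
k=2: 196
k=3: 392
k=4: 0
First zero at k = 4


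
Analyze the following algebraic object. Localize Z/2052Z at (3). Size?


3-primary part: 2052=3^3*76
Size=3^3=27


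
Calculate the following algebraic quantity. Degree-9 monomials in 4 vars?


C(d+n-1,n-1)=C(12,3)=220


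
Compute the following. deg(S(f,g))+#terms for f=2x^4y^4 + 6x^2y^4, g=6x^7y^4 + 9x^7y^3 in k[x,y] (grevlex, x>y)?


LT(f)=2x^4y^4, LT(g)=6x^7y^4
lcm(LM)=x^7y^4
S(f,g) (scaled by 12 to clear denominators) = 6x^3*f - 2*g = -18x^7y^3 + 36x^5y^4
2 terms, deg 10.
10+2=12


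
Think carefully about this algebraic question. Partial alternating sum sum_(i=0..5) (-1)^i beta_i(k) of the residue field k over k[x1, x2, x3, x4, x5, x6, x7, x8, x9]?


Koszul resolution: beta_i(k)=C(n,i), n=9
sum_(i=0..p) (-1)^i C(n,i) = (-1)^p C(n-1,p)
(-1)^5*C(8,5) = (-1)^5*56 = -56


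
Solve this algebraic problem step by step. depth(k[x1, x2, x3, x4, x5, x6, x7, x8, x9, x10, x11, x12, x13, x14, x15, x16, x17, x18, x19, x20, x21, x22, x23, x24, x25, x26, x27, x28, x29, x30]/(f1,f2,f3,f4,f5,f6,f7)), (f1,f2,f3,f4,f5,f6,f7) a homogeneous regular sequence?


depth(R)=30
depth(R/I)=30-7=23


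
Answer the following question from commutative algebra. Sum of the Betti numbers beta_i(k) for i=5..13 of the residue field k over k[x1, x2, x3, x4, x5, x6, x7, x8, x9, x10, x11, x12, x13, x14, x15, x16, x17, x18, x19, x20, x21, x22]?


Koszul resolution: beta_i(k)=C(n,i), n=22
C(22,5)=26334, C(22,6)=74613, C(22,7)=170544, C(22,8)=319770, C(22,9)=497420, C(22,10)=646646, C(22,11)=705432, C(22,12)=646646, C(22,13)=497420
Sum=3584825


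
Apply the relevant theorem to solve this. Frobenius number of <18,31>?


gcd(18,31)=1 => F=ab-a-b=18*31-18-31=558-49=509


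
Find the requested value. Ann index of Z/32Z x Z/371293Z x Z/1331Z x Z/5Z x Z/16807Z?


Exponent = lcm of the cyclic orders; pairwise coprime => product.
2^5*13^5*11^3*5^1*7^5=32*371293*1331*5*16807=1328938856204960


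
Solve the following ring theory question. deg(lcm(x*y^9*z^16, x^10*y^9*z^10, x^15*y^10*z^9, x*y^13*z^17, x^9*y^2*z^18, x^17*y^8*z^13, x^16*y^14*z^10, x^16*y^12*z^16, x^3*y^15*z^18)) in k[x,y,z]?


lcm = componentwise max:
x: max(1,10,15,1,9,17,16,16,3)=17
y: max(9,9,10,13,2,8,14,12,15)=15
z: max(16,10,9,17,18,13,10,16,18)=18
Total=17+15+18=50


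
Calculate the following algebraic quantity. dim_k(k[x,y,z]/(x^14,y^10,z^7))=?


Basis: x^iy^jz^k, i<14,j<10,k<7
14*10*7=980


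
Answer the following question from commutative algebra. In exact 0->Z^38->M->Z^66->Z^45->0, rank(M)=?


Alt sum=0:
(-1)^0*38 + (-1)^1*? + (-1)^2*66 + (-1)^3*45=0
rank(M)=59


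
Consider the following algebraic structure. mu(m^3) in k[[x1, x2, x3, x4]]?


C(n+d-1,d)=C(6,3)=20


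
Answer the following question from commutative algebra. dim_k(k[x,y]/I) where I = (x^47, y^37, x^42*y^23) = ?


k[x,y]/I, I = (x^47, y^37, x^42*y^23)
Rect: 47x37=1739. Corner: (47-42)x(37-23)=70.
dim = 1739-70 = 1669


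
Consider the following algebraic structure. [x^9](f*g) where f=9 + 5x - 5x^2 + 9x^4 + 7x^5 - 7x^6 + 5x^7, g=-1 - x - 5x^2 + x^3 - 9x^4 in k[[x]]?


[x^9] = sum a_i*b_j, i+j=9
  7*-9=-63
  -7*1=-7
  5*-5=-25
Sum=-95


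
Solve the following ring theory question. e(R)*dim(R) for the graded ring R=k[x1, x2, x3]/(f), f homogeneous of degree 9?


e(R)=deg(f)=9, dim(R)=3-1=2
e*dim=9*2=18


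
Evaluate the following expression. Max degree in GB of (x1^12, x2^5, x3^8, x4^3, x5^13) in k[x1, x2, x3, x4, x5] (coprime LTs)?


Pure powers, coprime LTs => already GB.
Degrees: 12, 5, 8, 3, 13
Max=13


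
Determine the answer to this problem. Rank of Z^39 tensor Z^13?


rank(M(x)N) = rank(M)*rank(N)
39*13 = 507


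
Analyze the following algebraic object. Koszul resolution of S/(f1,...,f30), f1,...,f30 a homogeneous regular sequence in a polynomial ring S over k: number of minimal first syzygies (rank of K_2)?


Regular sequence => Koszul complex is the minimal free resolution.
Syz_1 minimally generated by Koszul relations f_i*e_j - f_j*e_i (i<j): mu(Syz_1) = beta_2 = C(m,2) = m(m-1)/2
m=30
30*29/2 = 435


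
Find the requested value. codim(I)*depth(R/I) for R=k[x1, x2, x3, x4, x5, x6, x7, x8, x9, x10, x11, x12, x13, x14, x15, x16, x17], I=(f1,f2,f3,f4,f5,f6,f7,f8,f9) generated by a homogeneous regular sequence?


codim=9, depth=dim(R/I)=17-9=8
Product=9*8=72


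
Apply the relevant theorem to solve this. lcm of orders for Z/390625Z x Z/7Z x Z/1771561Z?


Exponent = lcm of the cyclic orders; pairwise coprime => product.
5^8*7^1*11^6=390625*7*1771561=4844112109375


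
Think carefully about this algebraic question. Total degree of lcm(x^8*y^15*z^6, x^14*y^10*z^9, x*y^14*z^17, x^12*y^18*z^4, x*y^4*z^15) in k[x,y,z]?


lcm = componentwise max:
x: max(8,14,1,12,1)=14
y: max(15,10,14,18,4)=18
z: max(6,9,17,4,15)=17
Total=14+18+17=49


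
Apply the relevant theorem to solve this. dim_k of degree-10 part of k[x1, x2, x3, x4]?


C(d+n-1,n-1)=C(13,3)=286


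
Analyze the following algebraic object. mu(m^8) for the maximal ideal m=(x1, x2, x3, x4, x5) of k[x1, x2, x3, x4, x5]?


Graded Nakayama: mu(m^d) = dim_k (m^d/m^(d+1)) = #degree-8 monomials in 5 vars
C(n+d-1,d)=C(12,8)=495


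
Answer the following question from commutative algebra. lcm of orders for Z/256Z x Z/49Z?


Exponent = lcm of the cyclic orders; pairwise coprime => product.
2^8*7^2=256*49=12544


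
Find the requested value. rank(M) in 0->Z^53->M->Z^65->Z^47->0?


Alt sum=0:
(-1)^0*53 + (-1)^1*? + (-1)^2*65 + (-1)^3*47=0
rank(M)=71


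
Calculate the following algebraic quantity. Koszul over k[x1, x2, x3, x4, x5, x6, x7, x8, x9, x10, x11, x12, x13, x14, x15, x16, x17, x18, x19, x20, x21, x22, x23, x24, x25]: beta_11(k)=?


C(n,i)=C(25,11)=4457400


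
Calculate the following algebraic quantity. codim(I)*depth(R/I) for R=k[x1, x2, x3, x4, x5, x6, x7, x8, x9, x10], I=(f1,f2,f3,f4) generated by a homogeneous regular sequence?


codim=4, depth=dim(R/I)=10-4=6
Product=4*6=24


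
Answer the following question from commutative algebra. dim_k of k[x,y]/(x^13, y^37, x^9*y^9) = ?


k[x,y]/I, I = (x^13, y^37, x^9*y^9)
Rect: 13x37=481. Corner: (13-9)x(37-9)=112.
dim = 481-112 = 369


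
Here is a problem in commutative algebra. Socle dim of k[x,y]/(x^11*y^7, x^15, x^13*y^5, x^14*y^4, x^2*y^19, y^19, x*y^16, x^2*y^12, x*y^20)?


Socle = ann(m) = span of standard monomials u with x*u, y*u in I (staircase corners).
Redundant generators: x^2*y^19, x*y^20
Minimal generators: x^15, x^14*y^4, x^13*y^5, x^11*y^7, x^2*y^12, x*y^16, y^19
Corners: y^18, xy^15, x^10y^11, x^12y^6, x^13y^4, x^14y^3
Socle dim=6


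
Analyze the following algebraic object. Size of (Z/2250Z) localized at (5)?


5-primary part: 2250=5^3*18
Size=5^3=125


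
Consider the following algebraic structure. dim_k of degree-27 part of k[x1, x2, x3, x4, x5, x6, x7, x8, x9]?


C(d+n-1,n-1)=C(35,8)=23535820


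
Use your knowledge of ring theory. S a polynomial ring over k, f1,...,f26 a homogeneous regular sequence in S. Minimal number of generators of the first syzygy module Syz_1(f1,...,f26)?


Regular sequence => Koszul complex is the minimal free resolution.
Syz_1 minimally generated by Koszul relations f_i*e_j - f_j*e_i (i<j): mu(Syz_1) = beta_2 = C(m,2) = m(m-1)/2
m=26
26*25/2 = 325


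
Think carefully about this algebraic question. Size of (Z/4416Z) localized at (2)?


2-primary part: 4416=2^6*69
Size=2^6=64


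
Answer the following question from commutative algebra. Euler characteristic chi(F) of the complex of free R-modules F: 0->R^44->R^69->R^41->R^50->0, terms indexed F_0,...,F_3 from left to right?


chi = sum (-1)^i * rank:
(-1)^0*44=44
(-1)^1*69=-69
(-1)^2*41=41
(-1)^3*50=-50
chi=-34


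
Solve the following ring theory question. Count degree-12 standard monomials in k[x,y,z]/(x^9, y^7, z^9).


Need i<9, j<7, k<9 with i+j+k=12.
For each i, j ranges over max(0,12-i-8)..min(6,12-i):
  i=0: j in [4,6] -> 3
  i=1: j in [3,6] -> 4
  i=2: j in [2,6] -> 5
  i=3: j in [1,6] -> 6
  i=4: j in [0,6] -> 7
  i=5: j in [0,6] -> 7
  i=6: j in [0,6] -> 7
  i=7: j in [0,5] -> 6
  i=8: j in [0,4] -> 5
H(12) = 3+4+5+6+7+7+7+6+5 = 50


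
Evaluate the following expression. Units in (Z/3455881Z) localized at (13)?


Local ring = Z/28561Z.
phi(28561) = 13^3*(13-1) = 26364


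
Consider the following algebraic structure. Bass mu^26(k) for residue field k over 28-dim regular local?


C(n,i)=C(28,26)=378


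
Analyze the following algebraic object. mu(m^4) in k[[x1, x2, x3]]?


C(n+d-1,d)=C(6,4)=15


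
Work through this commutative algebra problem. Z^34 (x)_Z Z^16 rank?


rank(M(x)N) = rank(M)*rank(N)
34*16 = 544


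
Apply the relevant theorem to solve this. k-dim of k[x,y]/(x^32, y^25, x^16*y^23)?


k[x,y]/I, I = (x^32, y^25, x^16*y^23)
Rect: 32x25=800. Corner: (32-16)x(25-23)=32.
dim = 800-32 = 768


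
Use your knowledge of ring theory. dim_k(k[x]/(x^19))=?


Basis: 1,x,...,x^18
dim=19


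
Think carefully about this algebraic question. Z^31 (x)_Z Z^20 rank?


rank(M(x)N) = rank(M)*rank(N)
31*20 = 620


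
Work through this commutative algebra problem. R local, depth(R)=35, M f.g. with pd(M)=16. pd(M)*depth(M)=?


pd+depth=35
depth=35-16=19
pd*depth=16*19=304


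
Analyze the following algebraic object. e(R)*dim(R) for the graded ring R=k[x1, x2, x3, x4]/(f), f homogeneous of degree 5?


e(R)=deg(f)=5, dim(R)=4-1=3
e*dim=5*3=15
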